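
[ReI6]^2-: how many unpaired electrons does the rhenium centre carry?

3

Summing ligand charges against the −2 overall charge gives an oxidation state of +4 for rhenium.
Rhenium is a group-7 element; Re(IV) is therefore d³.
In an octahedral field the d³ configuration is t₂g³e_g⁰ (only one arrangement possible), giving 3 unpaired electrons.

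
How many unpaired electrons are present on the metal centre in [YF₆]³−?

0 unpaired electrons

Ligand charges: each fluoride is −1. With an overall charge of −3 the yttrium centre must be in the +3 oxidation state.
Y sits in group 3, so the d-electron count is 3 − 3 = 0.
In an octahedral field the d⁰ configuration is t₂g⁰e_g⁰, giving 0 unpaired electrons.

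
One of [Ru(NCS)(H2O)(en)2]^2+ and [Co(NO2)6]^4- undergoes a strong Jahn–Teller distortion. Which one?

[Co(NO2)6]^4-

[Ru(NCS)(H2O)(en)2]^2+: Summing ligand charges against the +2 overall charge gives an oxidation state of +3 for ruthenium. Group 8 minus oxidation state 3 gives a d⁵ configuration. A 4d ion has a large Δₒ and is invariably low-spin. The d⁵ configuration leaves the e_g set evenly filled (or empty) — no strong Jahn–Teller driving force.
[Co(NO2)6]^4-: Each nitro (N-bound nitrite) is −1; balancing the −4 overall charge requires Co(II). Group 9 minus oxidation state 2 gives a d⁷ configuration. Nitro (N-bound nitrite) is a strong-field ligand (high in the spectrochemical series) for a first-row metal, so the complex is low-spin. The t₂g⁶e_g¹ (low-spin) configuration has an unevenly filled e_g set; the Jahn–Teller theorem predicts a tetragonal distortion (typically axial elongation) to lift the degeneracy.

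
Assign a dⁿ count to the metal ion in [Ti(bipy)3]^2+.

d²

2,2′-bipyridine is neutral; balancing the +2 overall charge requires Ti(II).
Group 4 minus oxidation state 2 gives a d² configuration.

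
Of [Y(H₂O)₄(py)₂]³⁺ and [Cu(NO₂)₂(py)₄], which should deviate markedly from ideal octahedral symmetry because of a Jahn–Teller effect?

[Cu(NO₂)₂(py)₄]

[Y(H₂O)₄(py)₂]³⁺: Ligand charges: water is neutral; pyridine is neutral. With an overall charge of +3 the yttrium centre must be in the +3 oxidation state. Y sits in group 3, so the d-electron count is 3 − 3 = 0. The d⁰ configuration leaves the e_g set evenly filled (or empty) — no strong Jahn–Teller driving force.
[Cu(NO₂)₂(py)₄]: Each nitro (N-bound nitrite) is −1; pyridine is neutral; balancing the 0 overall charge requires Cu(II). Cu sits in group 11, so the d-electron count is 11 − 2 = 9. The t₂g⁶e_g³ configuration has an unevenly filled e_g set; the Jahn–Teller theorem predicts a tetragonal distortion (typically axial elongation) to lift the degeneracy.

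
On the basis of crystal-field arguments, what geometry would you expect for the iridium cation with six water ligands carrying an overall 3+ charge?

octahedral

Water is neutral; balancing the +3 overall charge requires Ir(III).
Iridium is a group-9 element; Ir(III) is therefore d⁶.
Coordination number: 6.
Six donors around a single metal centre give an octahedral coordination sphere.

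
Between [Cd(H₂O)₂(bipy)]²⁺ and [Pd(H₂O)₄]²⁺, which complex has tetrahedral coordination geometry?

For [Cd(H₂O)₂(bipy)]²⁺: Ligand charges: water is neutral; 2,2′-bipyridine is neutral. With an overall charge of +2 the cadmium centre must be in the +2 oxidation state. Cadmium is a group-12 element; Cd(II) is therefore d¹⁰. A d¹⁰ ion has no crystal-field stabilisation preference between square planar and tetrahedral, so four ligands adopt the sterically favoured tetrahedral geometry. → tetrahedral.
For [Pd(H₂O)₄]²⁺: Water is neutral; balancing the +2 overall charge requires Pd(II). Palladium is a group-10 element; Pd(II) is therefore d⁸. A 4d d⁸ ion has a large crystal-field splitting; square planar leaves the high-energy d_{x²−y²} orbital empty and maximises CFSE. → square planar.

[Cd(H₂O)₂(bipy)]²⁺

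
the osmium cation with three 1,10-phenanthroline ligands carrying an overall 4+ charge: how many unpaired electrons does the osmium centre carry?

2 unpaired electrons

Summing ligand charges against the +4 overall charge gives an oxidation state of +4 for osmium.
Os sits in group 8, so the d-electron count is 8 − 4 = 4.
Counting donor atoms: 3×1,10-phenanthroline (bidentate) → 6 donors. Coordination number = 6.
The spin state decides the count: a 5d ion has a large Δₒ and is invariably low-spin.
An octahedral low-spin d⁴ ion is t₂g⁴e_g⁰, giving 2 unpaired electrons.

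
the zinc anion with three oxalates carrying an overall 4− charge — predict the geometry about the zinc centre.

Summing ligand charges against the −4 overall charge gives an oxidation state of +2 for zinc.
Zn sits in group 12, so the d-electron count is 12 − 2 = 10.
Counting donor atoms: 3×oxalate (bidentate) → 6 donors. Coordination number = 6.
Six donors around a single metal centre give an octahedral coordination sphere.

octahedral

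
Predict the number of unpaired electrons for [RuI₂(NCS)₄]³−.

1 unpaired electron

Ligand charges: each iodide is −1; each isothiocyanate is −1. With an overall charge of −3 the ruthenium centre must be in the +3 oxidation state.
Group 8 minus oxidation state 3 gives a d⁵ configuration.
The spin state decides the count: a 4d ion has a large Δₒ and is invariably low-spin.
An octahedral low-spin d⁵ ion is t₂g⁵e_g⁰, giving 1 unpaired electron.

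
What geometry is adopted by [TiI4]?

Each iodide is −1; balancing the 0 overall charge requires Ti(IV).
Group 4 minus oxidation state 4 gives a d⁰ configuration.
With 4 monodentate ligands the coordination number is 4.
A d⁰ ion has no crystal-field stabilisation preference between square planar and tetrahedral, so four ligands adopt the sterically favoured tetrahedral geometry.

tetrahedral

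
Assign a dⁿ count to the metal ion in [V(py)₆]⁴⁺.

Summing ligand charges against the +4 overall charge gives an oxidation state of +4 for vanadium.
V sits in group 5, so the d-electron count is 5 − 4 = 1.

d1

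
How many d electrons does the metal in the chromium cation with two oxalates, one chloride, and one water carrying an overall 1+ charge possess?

Each oxalate is −2; each chloride is −1; water is neutral; balancing the +1 overall charge requires Cr(VI).
Group 6 minus oxidation state 6 gives a d⁰ configuration.

d⁰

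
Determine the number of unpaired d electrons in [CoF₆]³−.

4

Ligand charges: each fluoride is −1. With an overall charge of −3 the cobalt centre must be in the +3 oxidation state.
Co sits in group 9, so the d-electron count is 9 − 3 = 6.
The spin state decides the count: fluoride is the one ligand weak enough to leave Co(III) high-spin — [CoF₆]³⁻ is the classic exception.
An octahedral high-spin d⁶ ion is t₂g⁴e_g², giving 4 unpaired electrons.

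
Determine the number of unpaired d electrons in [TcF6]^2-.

3 unpaired electrons

Ligand charges: each fluoride is −1. With an overall charge of −2 the technetium centre must be in the +4 oxidation state.
Technetium is a group-7 element; Tc(IV) is therefore d³.
In an octahedral field the d³ configuration is t₂g³e_g⁰ (only one arrangement possible), giving 3 unpaired electrons.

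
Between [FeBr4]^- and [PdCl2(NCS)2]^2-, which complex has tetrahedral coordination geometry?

For [FeBr4]^-: Summing ligand charges against the −1 overall charge gives an oxidation state of +3 for iron. Group 8 minus oxidation state 3 gives a d⁵ configuration. A high-spin d⁵ ion has zero CFSE in either geometry, so four ligands adopt the sterically favoured tetrahedral geometry. → tetrahedral.
For [PdCl2(NCS)2]^2-: Each chloride is −1; each isothiocyanate is −1; balancing the −2 overall charge requires Pd(II). Pd sits in group 10, so the d-electron count is 10 − 2 = 8. A 4d d⁸ ion has a large crystal-field splitting; square planar leaves the high-energy d_{x²−y²} orbital empty and maximises CFSE. → square planar.

[FeBr4]^-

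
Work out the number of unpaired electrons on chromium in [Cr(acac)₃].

Ligand charges: each acetylacetonate is −1. With an overall charge of 0 the chromium centre must be in the +3 oxidation state.
Cr sits in group 6, so the d-electron count is 6 − 3 = 3.
Counting donor atoms: 3×acetylacetonate (bidentate) → 6 donors. Coordination number = 6.
In an octahedral field the d³ configuration is t₂g³e_g⁰ (only one arrangement possible), giving 3 unpaired electrons.

3 unpaired electrons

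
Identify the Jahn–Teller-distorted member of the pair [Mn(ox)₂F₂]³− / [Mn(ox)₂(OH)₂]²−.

[Mn(ox)₂F₂]³−

[Mn(ox)₂F₂]³−: Summing ligand charges against the −3 overall charge gives an oxidation state of +3 for manganese. Group 7 minus oxidation state 3 gives a d⁴ configuration. Fluoride and oxalate are weak-field ligands for a first-row metal, so the complex is high-spin. The t₂g³e_g¹ (high-spin) configuration has an unevenly filled e_g set; the Jahn–Teller theorem predicts a tetragonal distortion (typically axial elongation) to lift the degeneracy.
[Mn(ox)₂(OH)₂]²−: Ligand charges: each oxalate is −2; each hydroxide is −1. With an overall charge of −2 the manganese centre must be in the +4 oxidation state. Manganese is a group-7 element; Mn(IV) is therefore d³. The d³ configuration leaves the e_g set evenly filled (or empty) — no strong Jahn–Teller driving force.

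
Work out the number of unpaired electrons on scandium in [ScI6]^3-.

Ligand charges: each iodide is −1. With an overall charge of −3 the scandium centre must be in the +3 oxidation state.
Group 3 minus oxidation state 3 gives a d⁰ configuration.
In an octahedral field the d⁰ configuration is t₂g⁰e_g⁰, giving 0 unpaired electrons.

0 unpaired electrons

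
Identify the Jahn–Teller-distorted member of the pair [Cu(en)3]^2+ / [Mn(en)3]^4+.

[Cu(en)3]^2+

[Cu(en)3]^2+: Ethylenediamine is neutral; balancing the +2 overall charge requires Cu(II). Cu sits in group 11, so the d-electron count is 11 − 2 = 9. The t₂g⁶e_g³ configuration has an unevenly filled e_g set; the Jahn–Teller theorem predicts a tetragonal distortion (typically axial elongation) to lift the degeneracy.
[Mn(en)3]^4+: Ligand charges: ethylenediamine is neutral. With an overall charge of +4 the manganese centre must be in the +4 oxidation state. Manganese is a group-7 element; Mn(IV) is therefore d³. The d³ configuration leaves the e_g set evenly filled (or empty) — no strong Jahn–Teller driving force.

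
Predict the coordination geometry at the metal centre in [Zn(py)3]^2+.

trigonal planar

Pyridine is neutral; balancing the +2 overall charge requires Zn(II).
Zinc is a group-12 element; Zn(II) is therefore d¹⁰.
Coordination number: 3.
Three ligands around a d¹⁰ centre minimise repulsion in a trigonal-planar arrangement.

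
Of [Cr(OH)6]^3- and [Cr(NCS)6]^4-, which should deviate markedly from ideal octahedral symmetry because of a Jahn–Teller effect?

[Cr(NCS)6]^4-

[Cr(OH)6]^3-: Summing ligand charges against the −3 overall charge gives an oxidation state of +3 for chromium. Group 6 minus oxidation state 3 gives a d³ configuration. The d³ configuration leaves the e_g set evenly filled (or empty) — no strong Jahn–Teller driving force.
[Cr(NCS)6]^4-: Summing ligand charges against the −4 overall charge gives an oxidation state of +2 for chromium. Group 6 minus oxidation state 2 gives a d⁴ configuration. Isothiocyanate is a weak-field ligand for a first-row metal, so the complex is high-spin. The t₂g³e_g¹ (high-spin) configuration has an unevenly filled e_g set; the Jahn–Teller theorem predicts a tetragonal distortion (typically axial elongation) to lift the degeneracy.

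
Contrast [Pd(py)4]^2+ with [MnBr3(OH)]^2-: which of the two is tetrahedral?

[MnBr3(OH)]^2-

For [Pd(py)4]^2+: Ligand charges: pyridine is neutral. With an overall charge of +2 the palladium centre must be in the +2 oxidation state. Palladium is a group-10 element; Pd(II) is therefore d⁸. A 4d d⁸ ion has a large crystal-field splitting; square planar leaves the high-energy d_{x²−y²} orbital empty and maximises CFSE. → square planar.
For [MnBr3(OH)]^2-: Summing ligand charges against the −2 overall charge gives an oxidation state of +2 for manganese. Group 7 minus oxidation state 2 gives a d⁵ configuration. A high-spin d⁵ ion has zero CFSE in either geometry, so four ligands adopt the sterically favoured tetrahedral geometry. → tetrahedral.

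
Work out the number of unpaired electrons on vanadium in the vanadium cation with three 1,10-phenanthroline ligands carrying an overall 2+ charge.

1,10-phenanthroline is neutral; balancing the +2 overall charge requires V(II).
Vanadium is a group-5 element; V(II) is therefore d³.
Counting donor atoms: 3×1,10-phenanthroline (bidentate) → 6 donors. Coordination number = 6.
In an octahedral field the d³ configuration is t₂g³e_g⁰ (only one arrangement possible), giving 3 unpaired electrons.

3 unpaired electrons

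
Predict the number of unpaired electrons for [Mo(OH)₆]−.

1

Ligand charges: each hydroxide is −1. With an overall charge of −1 the molybdenum centre must be in the +5 oxidation state.
Mo sits in group 6, so the d-electron count is 6 − 5 = 1.
In an octahedral field the d¹ configuration is t₂g¹e_g⁰ (only one arrangement possible), giving 1 unpaired electron.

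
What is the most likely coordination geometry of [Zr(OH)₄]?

tetrahedral

Ligand charges: each hydroxide is −1. With an overall charge of 0 the zirconium centre must be in the +4 oxidation state.
Zirconium is a group-4 element; Zr(IV) is therefore d⁰.
Coordination number: 4.
A d⁰ ion has no crystal-field stabilisation preference between square planar and tetrahedral, so four ligands adopt the sterically favoured tetrahedral geometry.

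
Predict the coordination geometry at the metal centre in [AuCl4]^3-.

Summing ligand charges against the −3 overall charge gives an oxidation state of +1 for gold.
Gold is a group-11 element; Au(I) is therefore d¹⁰.
Coordination number: 4.
A d¹⁰ ion has no crystal-field stabilisation preference between square planar and tetrahedral, so four ligands adopt the sterically favoured tetrahedral geometry.

tetrahedral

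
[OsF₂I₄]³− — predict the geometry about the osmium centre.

octahedral

Summing ligand charges against the −3 overall charge gives an oxidation state of +3 for osmium.
Group 8 minus oxidation state 3 gives a d⁵ configuration.
With 6 monodentate ligands the coordination number is 6.
Six donors around a single metal centre give an octahedral coordination sphere.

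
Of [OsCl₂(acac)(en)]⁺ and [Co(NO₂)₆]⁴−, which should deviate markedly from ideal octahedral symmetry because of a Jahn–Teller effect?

[Co(NO₂)₆]⁴−

[OsCl₂(acac)(en)]⁺: Ligand charges: each chloride is −1; each acetylacetonate is −1; ethylenediamine is neutral. With an overall charge of +1 the osmium centre must be in the +4 oxidation state. Osmium is a group-8 element; Os(IV) is therefore d⁴. A 5d ion has a large Δₒ and is invariably low-spin. The d⁴ configuration leaves the e_g set evenly filled (or empty) — no strong Jahn–Teller driving force.
[Co(NO₂)₆]⁴−: Each nitro (N-bound nitrite) is −1; balancing the −4 overall charge requires Co(II). Co sits in group 9, so the d-electron count is 9 − 2 = 7. Nitro (N-bound nitrite) is a strong-field ligand (high in the spectrochemical series) for a first-row metal, so the complex is low-spin. The t₂g⁶e_g¹ (low-spin) configuration has an unevenly filled e_g set; the Jahn–Teller theorem predicts a tetragonal distortion (typically axial elongation) to lift the degeneracy.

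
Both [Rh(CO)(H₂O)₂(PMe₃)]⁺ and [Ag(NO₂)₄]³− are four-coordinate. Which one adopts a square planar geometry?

[Rh(CO)(H₂O)₂(PMe₃)]⁺

For [Rh(CO)(H₂O)₂(PMe₃)]⁺: Carbonyl is neutral; water is neutral; trimethylphosphine is neutral; balancing the +1 overall charge requires Rh(I). Group 9 minus oxidation state 1 gives a d⁸ configuration. A 4d d⁸ ion has a large crystal-field splitting; square planar leaves the high-energy d_{x²−y²} orbital empty and maximises CFSE. → square planar.
For [Ag(NO₂)₄]³−: Summing ligand charges against the −3 overall charge gives an oxidation state of +1 for silver. Ag sits in group 11, so the d-electron count is 11 − 1 = 10. A d¹⁰ ion has no crystal-field stabilisation preference between square planar and tetrahedral, so four ligands adopt the sterically favoured tetrahedral geometry. → tetrahedral.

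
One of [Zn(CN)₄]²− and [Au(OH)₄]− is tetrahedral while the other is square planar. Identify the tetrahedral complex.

For [Zn(CN)₄]²−: Ligand charges: each cyanide is −1. With an overall charge of −2 the zinc centre must be in the +2 oxidation state. Zinc is a group-12 element; Zn(II) is therefore d¹⁰. A d¹⁰ ion has no crystal-field stabilisation preference between square planar and tetrahedral, so four ligands adopt the sterically favoured tetrahedral geometry. → tetrahedral.
For [Au(OH)₄]−: Ligand charges: each hydroxide is −1. With an overall charge of −1 the gold centre must be in the +3 oxidation state. Gold is a group-11 element; Au(III) is therefore d⁸. A 5d d⁸ ion has a large crystal-field splitting; square planar leaves the high-energy d_{x²−y²} orbital empty and maximises CFSE. → square planar.

[Zn(CN)₄]²−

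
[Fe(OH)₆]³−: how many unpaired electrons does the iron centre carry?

5 unpaired electrons

Each hydroxide is −1; balancing the −3 overall charge requires Fe(III).
Group 8 minus oxidation state 3 gives a d⁵ configuration.
The spin state decides the count: Hydroxide is a weak-field ligand for a first-row metal, so the complex is high-spin.
An octahedral high-spin d⁵ ion is t₂g³e_g², giving 5 unpaired electrons.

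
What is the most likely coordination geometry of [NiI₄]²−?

Summing ligand charges against the −2 overall charge gives an oxidation state of +2 for nickel.
Group 10 minus oxidation state 2 gives a d⁸ configuration.
With 4 monodentate ligands the coordination number is 4.
Iodide is a weak-field ligand.
With weak-field ligands the CFSE gain from square planar is small, so a 3d d⁸ ion takes the sterically preferred tetrahedral geometry.

tetrahedral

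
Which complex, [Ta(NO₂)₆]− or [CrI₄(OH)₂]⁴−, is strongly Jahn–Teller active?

[CrI₄(OH)₂]⁴−

[Ta(NO₂)₆]−: Summing ligand charges against the −1 overall charge gives an oxidation state of +5 for tantalum. Ta sits in group 5, so the d-electron count is 5 − 5 = 0. The d⁰ configuration leaves the e_g set evenly filled (or empty) — no strong Jahn–Teller driving force.
[CrI₄(OH)₂]⁴−: Summing ligand charges against the −4 overall charge gives an oxidation state of +2 for chromium. Group 6 minus oxidation state 2 gives a d⁴ configuration. Hydroxide and iodide are weak-field ligands for a first-row metal, so the complex is high-spin. The t₂g³e_g¹ (high-spin) configuration has an unevenly filled e_g set; the Jahn–Teller theorem predicts a tetragonal distortion (typically axial elongation) to lift the degeneracy.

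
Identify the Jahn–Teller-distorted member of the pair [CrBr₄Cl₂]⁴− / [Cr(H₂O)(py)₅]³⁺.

[CrBr₄Cl₂]⁴−

[CrBr₄Cl₂]⁴−: Summing ligand charges against the −4 overall charge gives an oxidation state of +2 for chromium. Chromium is a group-6 element; Cr(II) is therefore d⁴. Bromide and chloride are weak-field ligands for a first-row metal, so the complex is high-spin. The t₂g³e_g¹ (high-spin) configuration has an unevenly filled e_g set; the Jahn–Teller theorem predicts a tetragonal distortion (typically axial elongation) to lift the degeneracy.
[Cr(H₂O)(py)₅]³⁺: Summing ligand charges against the +3 overall charge gives an oxidation state of +3 for chromium. Group 6 minus oxidation state 3 gives a d³ configuration. The d³ configuration leaves the e_g set evenly filled (or empty) — no strong Jahn–Teller driving force.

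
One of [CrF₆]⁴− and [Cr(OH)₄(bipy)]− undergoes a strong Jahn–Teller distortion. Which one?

[CrF₆]⁴−

[CrF₆]⁴−: Ligand charges: each fluoride is −1. With an overall charge of −4 the chromium centre must be in the +2 oxidation state. Cr sits in group 6, so the d-electron count is 6 − 2 = 4. Fluoride is a weak-field ligand for a first-row metal, so the complex is high-spin. The t₂g³e_g¹ (high-spin) configuration has an unevenly filled e_g set; the Jahn–Teller theorem predicts a tetragonal distortion (typically axial elongation) to lift the degeneracy.
[Cr(OH)₄(bipy)]−: Summing ligand charges against the −1 overall charge gives an oxidation state of +3 for chromium. Cr sits in group 6, so the d-electron count is 6 − 3 = 3. The d³ configuration leaves the e_g set evenly filled (or empty) — no strong Jahn–Teller driving force.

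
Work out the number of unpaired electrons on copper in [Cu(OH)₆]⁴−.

Summing ligand charges against the −4 overall charge gives an oxidation state of +2 for copper.
Group 11 minus oxidation state 2 gives a d⁹ configuration.
In an octahedral field the d⁹ configuration is t₂g⁶e_g³ (only one arrangement possible), giving 1 unpaired electron.

1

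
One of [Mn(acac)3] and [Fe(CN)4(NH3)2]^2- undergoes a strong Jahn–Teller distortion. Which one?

[Mn(acac)3]: Each acetylacetonate is −1; balancing the 0 overall charge requires Mn(III). Manganese is a group-7 element; Mn(III) is therefore d⁴. Acetylacetonate is a weak-field ligand for a first-row metal, so the complex is high-spin. The t₂g³e_g¹ (high-spin) configuration has an unevenly filled e_g set; the Jahn–Teller theorem predicts a tetragonal distortion (typically axial elongation) to lift the degeneracy.
[Fe(CN)4(NH3)2]^2-: Summing ligand charges against the −2 overall charge gives an oxidation state of +2 for iron. Fe sits in group 8, so the d-electron count is 8 − 2 = 6. Cyanide is a strong-field ligand (high in the spectrochemical series) for a first-row metal, so the complex is low-spin. The d⁶ configuration leaves the e_g set evenly filled (or empty) — no strong Jahn–Teller driving force.

[Mn(acac)3]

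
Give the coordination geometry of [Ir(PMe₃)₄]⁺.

Ligand charges: trimethylphosphine is neutral. With an overall charge of +1 the iridium centre must be in the +1 oxidation state.
Ir sits in group 9, so the d-electron count is 9 − 1 = 8.
With 4 monodentate ligands the coordination number is 4.
A 5d d⁸ ion has a large crystal-field splitting; square planar leaves the high-energy d_{x²−y²} orbital empty and maximises CFSE.

square planar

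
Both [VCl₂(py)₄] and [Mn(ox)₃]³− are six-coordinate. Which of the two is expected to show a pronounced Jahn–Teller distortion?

[VCl₂(py)₄]: Summing ligand charges against the 0 overall charge gives an oxidation state of +2 for vanadium. Group 5 minus oxidation state 2 gives a d³ configuration. The d³ configuration leaves the e_g set evenly filled (or empty) — no strong Jahn–Teller driving force.
[Mn(ox)₃]³−: Each oxalate is −2; balancing the −3 overall charge requires Mn(III). Group 7 minus oxidation state 3 gives a d⁴ configuration. Oxalate is a weak-field ligand for a first-row metal, so the complex is high-spin. The t₂g³e_g¹ (high-spin) configuration has an unevenly filled e_g set; the Jahn–Teller theorem predicts a tetragonal distortion (typically axial elongation) to lift the degeneracy.

[Mn(ox)₃]³−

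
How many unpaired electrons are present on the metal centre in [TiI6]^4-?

Each iodide is −1; balancing the −4 overall charge requires Ti(II).
Ti sits in group 4, so the d-electron count is 4 − 2 = 2.
In an octahedral field the d² configuration is t₂g²e_g⁰ (only one arrangement possible), giving 2 unpaired electrons.

2 unpaired electrons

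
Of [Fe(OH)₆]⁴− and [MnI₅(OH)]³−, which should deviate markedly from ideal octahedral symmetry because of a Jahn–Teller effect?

[MnI₅(OH)]³−

[Fe(OH)₆]⁴−: Summing ligand charges against the −4 overall charge gives an oxidation state of +2 for iron. Fe sits in group 8, so the d-electron count is 8 − 2 = 6. Hydroxide is a weak-field ligand for a first-row metal, so the complex is high-spin. The d⁶ configuration leaves the e_g set evenly filled (or empty) — no strong Jahn–Teller driving force.
[MnI₅(OH)]³−: Summing ligand charges against the −3 overall charge gives an oxidation state of +3 for manganese. Group 7 minus oxidation state 3 gives a d⁴ configuration. Hydroxide and iodide are weak-field ligands for a first-row metal, so the complex is high-spin. The t₂g³e_g¹ (high-spin) configuration has an unevenly filled e_g set; the Jahn–Teller theorem predicts a tetragonal distortion (typically axial elongation) to lift the degeneracy.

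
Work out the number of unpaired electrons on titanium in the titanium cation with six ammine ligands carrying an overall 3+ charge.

1 unpaired electron

Ligand charges: ammonia is neutral. With an overall charge of +3 the titanium centre must be in the +3 oxidation state.
Group 4 minus oxidation state 3 gives a d¹ configuration.
In an octahedral field the d¹ configuration is t₂g¹e_g⁰ (only one arrangement possible), giving 1 unpaired electron.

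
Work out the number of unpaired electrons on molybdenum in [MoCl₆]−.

Ligand charges: each chloride is −1. With an overall charge of −1 the molybdenum centre must be in the +5 oxidation state.
Group 6 minus oxidation state 5 gives a d¹ configuration.
In an octahedral field the d¹ configuration is t₂g¹e_g⁰ (only one arrangement possible), giving 1 unpaired electron.

1 unpaired electron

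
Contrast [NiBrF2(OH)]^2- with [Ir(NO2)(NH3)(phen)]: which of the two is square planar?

[Ir(NO2)(NH3)(phen)]

For [NiBrF2(OH)]^2-: Ligand charges: each bromide is −1; each fluoride is −1; each hydroxide is −1. With an overall charge of −2 the nickel centre must be in the +2 oxidation state. Nickel is a group-10 element; Ni(II) is therefore d⁸. Bromide, fluoride, and hydroxide are weak-field ligands. With weak-field ligands the CFSE gain from square planar is small, so a 3d d⁸ ion takes the sterically preferred tetrahedral geometry. → tetrahedral.
For [Ir(NO2)(NH3)(phen)]: Summing ligand charges against the 0 overall charge gives an oxidation state of +1 for iridium. Group 9 minus oxidation state 1 gives a d⁸ configuration. A 5d d⁸ ion has a large crystal-field splitting; square planar leaves the high-energy d_{x²−y²} orbital empty and maximises CFSE. → square planar.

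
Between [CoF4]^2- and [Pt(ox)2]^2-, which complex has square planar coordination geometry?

[Pt(ox)2]^2-

For [CoF4]^2-: Each fluoride is −1; balancing the −2 overall charge requires Co(II). Cobalt is a group-9 element; Co(II) is therefore d⁷. For a high-spin 3d d⁷ ion with weak-field ligands the small Δₜ gives little square-planar CFSE advantage, so four ligands adopt the sterically favoured tetrahedral geometry. → tetrahedral.
For [Pt(ox)2]^2-: Summing ligand charges against the −2 overall charge gives an oxidation state of +2 for platinum. Group 10 minus oxidation state 2 gives a d⁸ configuration. A 5d d⁸ ion has a large crystal-field splitting; square planar leaves the high-energy d_{x²−y²} orbital empty and maximises CFSE. → square planar.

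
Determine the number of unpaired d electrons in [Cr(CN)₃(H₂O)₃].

3 unpaired electrons

Ligand charges: each cyanide is −1; water is neutral. With an overall charge of 0 the chromium centre must be in the +3 oxidation state.
Chromium is a group-6 element; Cr(III) is therefore d³.
In an octahedral field the d³ configuration is t₂g³e_g⁰ (only one arrangement possible), giving 3 unpaired electrons.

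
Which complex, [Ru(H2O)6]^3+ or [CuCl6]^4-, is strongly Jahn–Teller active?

[Ru(H2O)6]^3+: Ligand charges: water is neutral. With an overall charge of +3 the ruthenium centre must be in the +3 oxidation state. Ruthenium is a group-8 element; Ru(III) is therefore d⁵. A 4d ion has a large Δₒ and is invariably low-spin. The d⁵ configuration leaves the e_g set evenly filled (or empty) — no strong Jahn–Teller driving force.
[CuCl6]^4-: Each chloride is −1; balancing the −4 overall charge requires Cu(II). Group 11 minus oxidation state 2 gives a d⁹ configuration. The t₂g⁶e_g³ configuration has an unevenly filled e_g set; the Jahn–Teller theorem predicts a tetragonal distortion (typically axial elongation) to lift the degeneracy.

[CuCl6]^4-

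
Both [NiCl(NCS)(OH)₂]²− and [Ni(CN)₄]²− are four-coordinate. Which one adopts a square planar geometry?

[Ni(CN)₄]²−

For [NiCl(NCS)(OH)₂]²−: Each chloride is −1; each isothiocyanate is −1; each hydroxide is −1; balancing the −2 overall charge requires Ni(II). Group 10 minus oxidation state 2 gives a d⁸ configuration. Chloride, hydroxide, and isothiocyanate are weak-field ligands. With weak-field ligands the CFSE gain from square planar is small, so a 3d d⁸ ion takes the sterically preferred tetrahedral geometry. → tetrahedral.
For [Ni(CN)₄]²−: Each cyanide is −1; balancing the −2 overall charge requires Ni(II). Ni sits in group 10, so the d-electron count is 10 − 2 = 8. Cyanide is a strong-field ligand (high in the spectrochemical series). A 3d d⁸ ion with strong-field ligands gains enough CFSE to favour square planar over tetrahedral. → square planar.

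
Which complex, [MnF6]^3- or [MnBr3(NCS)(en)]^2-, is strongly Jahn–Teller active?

[MnF6]^3-: Summing ligand charges against the −3 overall charge gives an oxidation state of +3 for manganese. Group 7 minus oxidation state 3 gives a d⁴ configuration. Fluoride is a weak-field ligand for a first-row metal, so the complex is high-spin. The t₂g³e_g¹ (high-spin) configuration has an unevenly filled e_g set; the Jahn–Teller theorem predicts a tetragonal distortion (typically axial elongation) to lift the degeneracy.
[MnBr3(NCS)(en)]^2-: Summing ligand charges against the −2 overall charge gives an oxidation state of +2 for manganese. Manganese is a group-7 element; Mn(II) is therefore d⁵. Bromide and isothiocyanate are weak-field ligands for a first-row metal, so the complex is high-spin. The d⁵ configuration leaves the e_g set evenly filled (or empty) — no strong Jahn–Teller driving force.

[MnF6]^3-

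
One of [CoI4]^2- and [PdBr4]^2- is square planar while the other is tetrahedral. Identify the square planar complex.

[PdBr4]^2-

For [CoI4]^2-: Ligand charges: each iodide is −1. With an overall charge of −2 the cobalt centre must be in the +2 oxidation state. Co sits in group 9, so the d-electron count is 9 − 2 = 7. For a high-spin 3d d⁷ ion with weak-field ligands the small Δₜ gives little square-planar CFSE advantage, so four ligands adopt the sterically favoured tetrahedral geometry. → tetrahedral.
For [PdBr4]^2-: Ligand charges: each bromide is −1. With an overall charge of −2 the palladium centre must be in the +2 oxidation state. Palladium is a group-10 element; Pd(II) is therefore d⁸. A 4d d⁸ ion has a large crystal-field splitting; square planar leaves the high-energy d_{x²−y²} orbital empty and maximises CFSE. → square planar.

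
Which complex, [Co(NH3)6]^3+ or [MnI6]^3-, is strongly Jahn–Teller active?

[MnI6]^3-

[Co(NH3)6]^3+: Summing ligand charges against the +3 overall charge gives an oxidation state of +3 for cobalt. Group 9 minus oxidation state 3 gives a d⁶ configuration. Co(III) has an exceptionally large octahedral splitting and is low-spin with essentially every ligand except fluoride. The d⁶ configuration leaves the e_g set evenly filled (or empty) — no strong Jahn–Teller driving force.
[MnI6]^3-: Ligand charges: each iodide is −1. With an overall charge of −3 the manganese centre must be in the +3 oxidation state. Mn sits in group 7, so the d-electron count is 7 − 3 = 4. Iodide is a weak-field ligand for a first-row metal, so the complex is high-spin. The t₂g³e_g¹ (high-spin) configuration has an unevenly filled e_g set; the Jahn–Teller theorem predicts a tetragonal distortion (typically axial elongation) to lift the degeneracy.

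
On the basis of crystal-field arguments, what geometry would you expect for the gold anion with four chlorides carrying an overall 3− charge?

tetrahedral

Summing ligand charges against the −3 overall charge gives an oxidation state of +1 for gold.
Group 11 minus oxidation state 1 gives a d¹⁰ configuration.
With 4 monodentate ligands the coordination number is 4.
A d¹⁰ ion has no crystal-field stabilisation preference between square planar and tetrahedral, so four ligands adopt the sterically favoured tetrahedral geometry.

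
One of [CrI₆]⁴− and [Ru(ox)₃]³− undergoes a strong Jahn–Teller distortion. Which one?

[CrI₆]⁴−: Ligand charges: each iodide is −1. With an overall charge of −4 the chromium centre must be in the +2 oxidation state. Group 6 minus oxidation state 2 gives a d⁴ configuration. Iodide is a weak-field ligand for a first-row metal, so the complex is high-spin. The t₂g³e_g¹ (high-spin) configuration has an unevenly filled e_g set; the Jahn–Teller theorem predicts a tetragonal distortion (typically axial elongation) to lift the degeneracy.
[Ru(ox)₃]³−: Ligand charges: each oxalate is −2. With an overall charge of −3 the ruthenium centre must be in the +3 oxidation state. Group 8 minus oxidation state 3 gives a d⁵ configuration. A 4d ion has a large Δₒ and is invariably low-spin. The d⁵ configuration leaves the e_g set evenly filled (or empty) — no strong Jahn–Teller driving force.

[CrI₆]⁴−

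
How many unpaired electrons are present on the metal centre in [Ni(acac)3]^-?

2

Each acetylacetonate is −1; balancing the −1 overall charge requires Ni(II).
Group 10 minus oxidation state 2 gives a d⁸ configuration.
Counting donor atoms: 3×acetylacetonate (bidentate) → 6 donors. Coordination number = 6.
In an octahedral field the d⁸ configuration is t₂g⁶e_g² (only one arrangement possible), giving 2 unpaired electrons.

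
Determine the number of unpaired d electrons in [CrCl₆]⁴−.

Each chloride is −1; balancing the −4 overall charge requires Cr(II).
Cr sits in group 6, so the d-electron count is 6 − 2 = 4.
The spin state decides the count: Chloride is a weak-field ligand for a first-row metal, so the complex is high-spin.
An octahedral high-spin d⁴ ion is t₂g³e_g¹, giving 4 unpaired electrons.

4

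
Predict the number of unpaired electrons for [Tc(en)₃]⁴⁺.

Summing ligand charges against the +4 overall charge gives an oxidation state of +4 for technetium.
Group 7 minus oxidation state 4 gives a d³ configuration.
Counting donor atoms: 3×ethylenediamine (bidentate) → 6 donors. Coordination number = 6.
In an octahedral field the d³ configuration is t₂g³e_g⁰ (only one arrangement possible), giving 3 unpaired electrons.

3 unpaired electrons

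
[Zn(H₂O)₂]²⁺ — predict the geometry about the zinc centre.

linear

Ligand charges: water is neutral. With an overall charge of +2 the zinc centre must be in the +2 oxidation state.
Zinc is a group-12 element; Zn(II) is therefore d¹⁰.
Coordination number: 2.
A d¹⁰ ion with only two ligands adopts a linear arrangement (sp hybridisation; no CFSE preference).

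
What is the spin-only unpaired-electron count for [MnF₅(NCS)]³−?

4

Ligand charges: each fluoride is −1; each isothiocyanate is −1. With an overall charge of −3 the manganese centre must be in the +3 oxidation state.
Manganese is a group-7 element; Mn(III) is therefore d⁴.
The spin state decides the count: Fluoride and isothiocyanate are weak-field ligands for a first-row metal, so the complex is high-spin.
An octahedral high-spin d⁴ ion is t₂g³e_g¹, giving 4 unpaired electrons.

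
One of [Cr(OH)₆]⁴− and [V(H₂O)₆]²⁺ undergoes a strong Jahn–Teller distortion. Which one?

[Cr(OH)₆]⁴−: Ligand charges: each hydroxide is −1. With an overall charge of −4 the chromium centre must be in the +2 oxidation state. Cr sits in group 6, so the d-electron count is 6 − 2 = 4. Hydroxide is a weak-field ligand for a first-row metal, so the complex is high-spin. The t₂g³e_g¹ (high-spin) configuration has an unevenly filled e_g set; the Jahn–Teller theorem predicts a tetragonal distortion (typically axial elongation) to lift the degeneracy.
[V(H₂O)₆]²⁺: Ligand charges: water is neutral. With an overall charge of +2 the vanadium centre must be in the +2 oxidation state. V sits in group 5, so the d-electron count is 5 − 2 = 3. The d³ configuration leaves the e_g set evenly filled (or empty) — no strong Jahn–Teller driving force.

[Cr(OH)₆]⁴−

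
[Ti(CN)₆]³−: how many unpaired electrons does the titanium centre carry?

Ligand charges: each cyanide is −1. With an overall charge of −3 the titanium centre must be in the +3 oxidation state.
Titanium is a group-4 element; Ti(III) is therefore d¹.
In an octahedral field the d¹ configuration is t₂g¹e_g⁰ (only one arrangement possible), giving 1 unpaired electron.

1 unpaired electron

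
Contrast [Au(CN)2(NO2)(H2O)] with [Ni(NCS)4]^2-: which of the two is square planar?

For [Au(CN)2(NO2)(H2O)]: Each cyanide is −1; each nitro (N-bound nitrite) is −1; water is neutral; balancing the 0 overall charge requires Au(III). Group 11 minus oxidation state 3 gives a d⁸ configuration. A 5d d⁸ ion has a large crystal-field splitting; square planar leaves the high-energy d_{x²−y²} orbital empty and maximises CFSE. → square planar.
For [Ni(NCS)4]^2-: Each isothiocyanate is −1; balancing the −2 overall charge requires Ni(II). Nickel is a group-10 element; Ni(II) is therefore d⁸. Isothiocyanate is a weak-field ligand. With weak-field ligands the CFSE gain from square planar is small, so a 3d d⁸ ion takes the sterically preferred tetrahedral geometry. → tetrahedral.

[Au(CN)2(NO2)(H2O)]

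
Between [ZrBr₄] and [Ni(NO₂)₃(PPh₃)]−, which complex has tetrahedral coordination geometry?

For [ZrBr₄]: Ligand charges: each bromide is −1. With an overall charge of 0 the zirconium centre must be in the +4 oxidation state. Zr sits in group 4, so the d-electron count is 4 − 4 = 0. A d⁰ ion has no crystal-field stabilisation preference between square planar and tetrahedral, so four ligands adopt the sterically favoured tetrahedral geometry. → tetrahedral.
For [Ni(NO₂)₃(PPh₃)]−: Ligand charges: each nitro (N-bound nitrite) is −1; triphenylphosphine is neutral. With an overall charge of −1 the nickel centre must be in the +2 oxidation state. Group 10 minus oxidation state 2 gives a d⁸ configuration. Nitro (N-bound nitrite) and triphenylphosphine are strong-field ligands (high in the spectrochemical series). A 3d d⁸ ion with strong-field ligands gains enough CFSE to favour square planar over tetrahedral. → square planar.

[ZrBr₄]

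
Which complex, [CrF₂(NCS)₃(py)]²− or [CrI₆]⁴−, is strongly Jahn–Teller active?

[CrF₂(NCS)₃(py)]²−: Each fluoride is −1; each isothiocyanate is −1; pyridine is neutral; balancing the −2 overall charge requires Cr(III). Cr sits in group 6, so the d-electron count is 6 − 3 = 3. The d³ configuration leaves the e_g set evenly filled (or empty) — no strong Jahn–Teller driving force.
[CrI₆]⁴−: Ligand charges: each iodide is −1. With an overall charge of −4 the chromium centre must be in the +2 oxidation state. Group 6 minus oxidation state 2 gives a d⁴ configuration. Iodide is a weak-field ligand for a first-row metal, so the complex is high-spin. The t₂g³e_g¹ (high-spin) configuration has an unevenly filled e_g set; the Jahn–Teller theorem predicts a tetragonal distortion (typically axial elongation) to lift the degeneracy.

[CrI₆]⁴−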